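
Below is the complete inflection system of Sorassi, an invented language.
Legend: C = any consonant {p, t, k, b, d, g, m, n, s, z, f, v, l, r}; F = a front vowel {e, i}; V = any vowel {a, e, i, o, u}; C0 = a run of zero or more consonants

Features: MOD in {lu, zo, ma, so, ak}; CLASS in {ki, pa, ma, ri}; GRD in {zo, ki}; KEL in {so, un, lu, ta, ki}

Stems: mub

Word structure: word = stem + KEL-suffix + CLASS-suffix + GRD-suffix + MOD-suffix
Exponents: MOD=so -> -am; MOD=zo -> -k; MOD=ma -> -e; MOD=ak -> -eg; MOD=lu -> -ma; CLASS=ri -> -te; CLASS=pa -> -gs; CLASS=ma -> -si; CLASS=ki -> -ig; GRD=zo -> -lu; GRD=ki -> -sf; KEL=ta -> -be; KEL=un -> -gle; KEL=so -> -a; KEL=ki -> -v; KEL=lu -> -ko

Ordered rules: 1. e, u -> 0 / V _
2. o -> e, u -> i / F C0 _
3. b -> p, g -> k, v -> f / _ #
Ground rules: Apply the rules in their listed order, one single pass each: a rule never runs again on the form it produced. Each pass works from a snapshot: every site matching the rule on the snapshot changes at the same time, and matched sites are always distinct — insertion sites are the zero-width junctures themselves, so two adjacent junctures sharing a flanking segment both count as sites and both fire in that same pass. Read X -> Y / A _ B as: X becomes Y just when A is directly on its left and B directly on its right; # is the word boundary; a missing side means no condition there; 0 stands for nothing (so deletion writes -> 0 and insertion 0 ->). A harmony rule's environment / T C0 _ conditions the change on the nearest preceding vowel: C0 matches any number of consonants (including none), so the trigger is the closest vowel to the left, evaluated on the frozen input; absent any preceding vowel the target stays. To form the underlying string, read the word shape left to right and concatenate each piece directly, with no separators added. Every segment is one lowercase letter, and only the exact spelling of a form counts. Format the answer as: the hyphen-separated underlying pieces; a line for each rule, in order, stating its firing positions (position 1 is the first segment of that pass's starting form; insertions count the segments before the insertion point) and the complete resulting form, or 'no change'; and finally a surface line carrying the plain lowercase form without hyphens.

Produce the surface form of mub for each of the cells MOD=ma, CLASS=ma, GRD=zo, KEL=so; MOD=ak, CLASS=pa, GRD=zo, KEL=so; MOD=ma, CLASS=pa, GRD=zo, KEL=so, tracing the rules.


cell MOD=ma, CLASS=ma, GRD=zo, KEL=so:
underlying: mub-a-si-lu-e
1. e, u -> 0 / V _: fires at position(s) 9: mubasilu
2. o -> e, u -> i / F C0 _: fires at position(s) 8: mubasili
3. b -> p, g -> k, v -> f / _ #: no change
surface: mubasili

cell MOD=ak, CLASS=pa, GRD=zo, KEL=so:
underlying: mub-a-gs-lu-eg
1. e, u -> 0 / V _: fires at position(s) 9: mubagslug
2. o -> e, u -> i / F C0 _: no change
3. b -> p, g -> k, v -> f / _ #: fires at position(s) 9: mubagsluk
surface: mubagsluk

cell MOD=ma, CLASS=pa, GRD=zo, KEL=so:
underlying: mub-a-gs-lu-e
1. e, u -> 0 / V _: fires at position(s) 9: mubagslu
2. o -> e, u -> i / F C0 _: no change
3. b -> p, g -> k, v -> f / _ #: no change
surface: mubagslu


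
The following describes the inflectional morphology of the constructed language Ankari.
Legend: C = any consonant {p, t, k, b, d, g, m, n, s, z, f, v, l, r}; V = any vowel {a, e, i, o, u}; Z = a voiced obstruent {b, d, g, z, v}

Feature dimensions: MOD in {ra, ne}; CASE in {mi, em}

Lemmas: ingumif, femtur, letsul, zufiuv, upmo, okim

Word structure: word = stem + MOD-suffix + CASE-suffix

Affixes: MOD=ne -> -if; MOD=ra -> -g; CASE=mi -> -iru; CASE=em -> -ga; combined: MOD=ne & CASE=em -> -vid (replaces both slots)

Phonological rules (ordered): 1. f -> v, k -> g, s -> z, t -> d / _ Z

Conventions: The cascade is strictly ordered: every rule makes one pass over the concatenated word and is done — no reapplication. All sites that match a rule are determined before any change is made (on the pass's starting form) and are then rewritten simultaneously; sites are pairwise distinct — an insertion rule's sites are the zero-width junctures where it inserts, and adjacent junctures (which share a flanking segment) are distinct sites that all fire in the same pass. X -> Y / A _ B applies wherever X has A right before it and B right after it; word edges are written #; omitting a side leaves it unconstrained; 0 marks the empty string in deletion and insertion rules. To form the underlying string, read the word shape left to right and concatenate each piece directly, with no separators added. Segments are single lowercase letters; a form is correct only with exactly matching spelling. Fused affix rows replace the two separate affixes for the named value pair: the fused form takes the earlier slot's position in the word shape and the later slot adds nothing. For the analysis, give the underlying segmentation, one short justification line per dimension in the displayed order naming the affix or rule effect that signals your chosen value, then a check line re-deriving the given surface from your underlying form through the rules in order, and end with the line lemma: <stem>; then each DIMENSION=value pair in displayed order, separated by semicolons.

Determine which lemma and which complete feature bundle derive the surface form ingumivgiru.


underlying: ingumif-g-iru
MOD=ra - signalled by the affix -g
CASE=mi - signalled by the affix -iru
check: ingumifgiru -> ingumivgiru
lemma: ingumif; MOD=ra; CASE=mi


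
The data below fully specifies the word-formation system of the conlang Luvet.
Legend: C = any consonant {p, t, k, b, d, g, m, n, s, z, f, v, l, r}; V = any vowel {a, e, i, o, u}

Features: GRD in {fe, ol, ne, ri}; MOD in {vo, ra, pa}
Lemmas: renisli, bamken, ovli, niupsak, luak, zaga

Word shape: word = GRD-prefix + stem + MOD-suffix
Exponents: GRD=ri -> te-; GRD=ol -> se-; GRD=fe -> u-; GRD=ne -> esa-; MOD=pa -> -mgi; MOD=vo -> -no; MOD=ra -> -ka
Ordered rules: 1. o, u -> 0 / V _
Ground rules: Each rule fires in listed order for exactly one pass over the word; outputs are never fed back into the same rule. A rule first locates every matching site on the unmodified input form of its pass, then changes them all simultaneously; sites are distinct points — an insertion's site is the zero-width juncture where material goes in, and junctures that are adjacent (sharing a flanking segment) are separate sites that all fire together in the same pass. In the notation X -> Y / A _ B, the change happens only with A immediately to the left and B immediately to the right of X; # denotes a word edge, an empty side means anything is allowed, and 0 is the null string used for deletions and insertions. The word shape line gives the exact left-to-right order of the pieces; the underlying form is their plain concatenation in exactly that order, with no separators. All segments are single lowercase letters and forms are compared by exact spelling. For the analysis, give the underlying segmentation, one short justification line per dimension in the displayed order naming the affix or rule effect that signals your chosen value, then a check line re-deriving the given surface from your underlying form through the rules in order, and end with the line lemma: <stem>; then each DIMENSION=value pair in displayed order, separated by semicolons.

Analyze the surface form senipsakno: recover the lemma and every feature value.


underlying: se-niupsak-no
GRD=ol - signalled by the affix se-
MOD=vo - signalled by the affix -no
check: seniupsakno -> senipsakno
lemma: niupsak; GRD=ol; MOD=vo


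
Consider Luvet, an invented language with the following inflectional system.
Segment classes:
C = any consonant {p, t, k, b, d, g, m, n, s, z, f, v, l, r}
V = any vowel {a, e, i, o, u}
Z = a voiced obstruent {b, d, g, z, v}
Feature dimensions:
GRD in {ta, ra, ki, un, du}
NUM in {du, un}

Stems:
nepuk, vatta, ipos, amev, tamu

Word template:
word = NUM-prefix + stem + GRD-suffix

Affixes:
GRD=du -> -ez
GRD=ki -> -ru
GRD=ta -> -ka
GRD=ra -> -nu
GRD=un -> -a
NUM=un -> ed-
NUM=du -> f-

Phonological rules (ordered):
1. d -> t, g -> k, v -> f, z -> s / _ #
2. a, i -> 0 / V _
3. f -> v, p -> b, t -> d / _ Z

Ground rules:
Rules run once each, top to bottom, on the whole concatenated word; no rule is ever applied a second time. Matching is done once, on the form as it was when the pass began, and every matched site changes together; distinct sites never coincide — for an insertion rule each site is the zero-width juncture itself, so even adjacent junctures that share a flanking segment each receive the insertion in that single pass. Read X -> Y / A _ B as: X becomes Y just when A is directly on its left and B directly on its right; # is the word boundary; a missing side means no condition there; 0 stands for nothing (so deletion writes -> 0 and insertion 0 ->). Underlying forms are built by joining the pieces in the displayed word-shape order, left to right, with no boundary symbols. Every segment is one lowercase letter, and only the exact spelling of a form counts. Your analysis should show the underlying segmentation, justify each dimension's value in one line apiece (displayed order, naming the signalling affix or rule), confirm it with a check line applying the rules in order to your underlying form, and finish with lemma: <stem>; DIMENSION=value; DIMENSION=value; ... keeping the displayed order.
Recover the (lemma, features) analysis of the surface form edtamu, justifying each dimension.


underlying: ed-tamu-a
GRD=un - signalled by the affix -a
NUM=un - signalled by the affix ed-
check: edtamua -> edtamua -> edtamu -> edtamu
lemma: tamu; GRD=un; NUM=un


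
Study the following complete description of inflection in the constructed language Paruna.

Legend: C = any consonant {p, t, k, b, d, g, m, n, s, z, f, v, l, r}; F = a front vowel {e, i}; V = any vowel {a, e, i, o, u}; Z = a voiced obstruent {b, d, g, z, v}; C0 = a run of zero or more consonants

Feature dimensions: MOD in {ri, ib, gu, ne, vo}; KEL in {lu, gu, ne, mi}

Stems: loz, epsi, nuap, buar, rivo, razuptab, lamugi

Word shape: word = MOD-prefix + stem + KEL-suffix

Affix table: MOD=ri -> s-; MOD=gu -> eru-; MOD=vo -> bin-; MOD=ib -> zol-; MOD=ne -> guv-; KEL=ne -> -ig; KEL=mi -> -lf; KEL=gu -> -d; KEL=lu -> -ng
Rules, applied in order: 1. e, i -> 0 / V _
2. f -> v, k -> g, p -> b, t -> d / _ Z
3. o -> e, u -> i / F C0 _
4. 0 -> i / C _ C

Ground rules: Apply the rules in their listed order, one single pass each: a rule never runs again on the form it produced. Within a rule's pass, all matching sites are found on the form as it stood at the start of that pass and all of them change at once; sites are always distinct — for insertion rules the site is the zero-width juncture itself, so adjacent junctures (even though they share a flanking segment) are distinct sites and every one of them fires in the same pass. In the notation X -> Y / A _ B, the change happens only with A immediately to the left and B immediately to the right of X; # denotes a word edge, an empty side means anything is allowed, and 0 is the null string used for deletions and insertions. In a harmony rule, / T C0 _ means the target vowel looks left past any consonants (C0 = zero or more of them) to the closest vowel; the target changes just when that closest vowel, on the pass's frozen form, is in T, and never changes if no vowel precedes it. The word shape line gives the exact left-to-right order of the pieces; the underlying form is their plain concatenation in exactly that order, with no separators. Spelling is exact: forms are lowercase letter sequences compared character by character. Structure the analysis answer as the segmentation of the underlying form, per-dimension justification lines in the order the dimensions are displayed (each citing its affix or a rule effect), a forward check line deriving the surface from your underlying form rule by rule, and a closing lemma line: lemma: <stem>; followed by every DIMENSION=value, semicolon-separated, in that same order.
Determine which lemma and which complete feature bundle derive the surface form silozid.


underlying: s-loz-d
MOD=ri - signalled by the affix s-
KEL=gu - signalled by the affix -d
check: slozd -> slozd -> slozd -> slozd -> silozid
lemma: loz; MOD=ri; KEL=gu


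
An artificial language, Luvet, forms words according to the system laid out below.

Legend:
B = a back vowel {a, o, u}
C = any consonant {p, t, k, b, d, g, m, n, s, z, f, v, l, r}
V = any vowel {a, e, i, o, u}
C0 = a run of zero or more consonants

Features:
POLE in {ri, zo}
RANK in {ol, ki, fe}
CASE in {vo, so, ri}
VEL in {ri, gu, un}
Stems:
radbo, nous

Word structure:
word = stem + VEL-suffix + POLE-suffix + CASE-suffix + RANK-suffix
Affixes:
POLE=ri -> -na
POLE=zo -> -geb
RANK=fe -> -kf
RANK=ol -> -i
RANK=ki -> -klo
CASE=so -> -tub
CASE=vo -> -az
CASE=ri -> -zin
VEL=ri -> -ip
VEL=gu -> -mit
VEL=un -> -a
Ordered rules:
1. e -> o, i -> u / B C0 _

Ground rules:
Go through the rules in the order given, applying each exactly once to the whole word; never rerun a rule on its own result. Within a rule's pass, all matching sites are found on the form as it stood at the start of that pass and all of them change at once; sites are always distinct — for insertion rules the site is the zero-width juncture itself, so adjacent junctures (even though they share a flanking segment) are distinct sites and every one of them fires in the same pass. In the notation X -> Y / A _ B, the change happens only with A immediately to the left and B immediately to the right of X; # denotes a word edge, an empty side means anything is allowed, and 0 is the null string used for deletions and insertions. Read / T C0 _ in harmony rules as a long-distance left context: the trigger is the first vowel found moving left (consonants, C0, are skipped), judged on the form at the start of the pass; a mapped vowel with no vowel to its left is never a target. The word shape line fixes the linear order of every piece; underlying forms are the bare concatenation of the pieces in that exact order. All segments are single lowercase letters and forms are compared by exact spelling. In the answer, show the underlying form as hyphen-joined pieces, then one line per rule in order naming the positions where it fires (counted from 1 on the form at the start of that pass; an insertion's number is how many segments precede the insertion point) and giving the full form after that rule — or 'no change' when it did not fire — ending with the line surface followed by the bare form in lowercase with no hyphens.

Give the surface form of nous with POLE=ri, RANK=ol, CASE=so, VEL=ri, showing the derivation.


underlying: nous-ip-na-tub-i
1. e -> o, i -> u / B C0 _: fires at position(s) 5, 12: nousupnatubu
surface: nousupnatubu


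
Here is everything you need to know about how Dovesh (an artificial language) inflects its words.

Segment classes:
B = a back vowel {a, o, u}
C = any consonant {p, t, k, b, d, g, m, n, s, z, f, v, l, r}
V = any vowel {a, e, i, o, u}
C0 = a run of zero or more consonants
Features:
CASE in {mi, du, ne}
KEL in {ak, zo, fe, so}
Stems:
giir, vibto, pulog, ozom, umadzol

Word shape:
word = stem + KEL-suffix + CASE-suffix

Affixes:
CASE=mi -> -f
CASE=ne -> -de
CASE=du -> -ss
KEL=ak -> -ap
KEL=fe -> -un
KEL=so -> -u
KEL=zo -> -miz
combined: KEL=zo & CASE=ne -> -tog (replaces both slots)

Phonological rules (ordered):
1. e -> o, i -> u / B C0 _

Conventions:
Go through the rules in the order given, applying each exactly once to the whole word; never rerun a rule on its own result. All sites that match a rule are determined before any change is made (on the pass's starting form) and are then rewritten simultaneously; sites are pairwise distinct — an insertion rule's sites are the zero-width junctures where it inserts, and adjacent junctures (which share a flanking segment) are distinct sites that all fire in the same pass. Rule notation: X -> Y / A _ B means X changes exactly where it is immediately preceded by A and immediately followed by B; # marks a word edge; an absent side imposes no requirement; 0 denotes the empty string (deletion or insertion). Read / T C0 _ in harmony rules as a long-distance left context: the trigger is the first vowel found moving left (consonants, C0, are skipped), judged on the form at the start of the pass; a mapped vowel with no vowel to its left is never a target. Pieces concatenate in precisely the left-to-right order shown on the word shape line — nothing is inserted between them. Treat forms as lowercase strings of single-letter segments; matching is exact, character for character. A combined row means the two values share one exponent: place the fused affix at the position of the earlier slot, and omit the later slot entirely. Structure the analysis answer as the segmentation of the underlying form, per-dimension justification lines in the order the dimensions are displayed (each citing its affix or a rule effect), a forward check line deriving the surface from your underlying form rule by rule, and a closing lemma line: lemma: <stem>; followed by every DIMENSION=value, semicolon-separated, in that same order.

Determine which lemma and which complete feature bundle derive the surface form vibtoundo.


underlying: vibto-un-de
CASE=ne - signalled by the affix -de
KEL=fe - signalled by the affix -un
check: vibtounde -> vibtoundo
lemma: vibto; CASE=ne; KEL=fe


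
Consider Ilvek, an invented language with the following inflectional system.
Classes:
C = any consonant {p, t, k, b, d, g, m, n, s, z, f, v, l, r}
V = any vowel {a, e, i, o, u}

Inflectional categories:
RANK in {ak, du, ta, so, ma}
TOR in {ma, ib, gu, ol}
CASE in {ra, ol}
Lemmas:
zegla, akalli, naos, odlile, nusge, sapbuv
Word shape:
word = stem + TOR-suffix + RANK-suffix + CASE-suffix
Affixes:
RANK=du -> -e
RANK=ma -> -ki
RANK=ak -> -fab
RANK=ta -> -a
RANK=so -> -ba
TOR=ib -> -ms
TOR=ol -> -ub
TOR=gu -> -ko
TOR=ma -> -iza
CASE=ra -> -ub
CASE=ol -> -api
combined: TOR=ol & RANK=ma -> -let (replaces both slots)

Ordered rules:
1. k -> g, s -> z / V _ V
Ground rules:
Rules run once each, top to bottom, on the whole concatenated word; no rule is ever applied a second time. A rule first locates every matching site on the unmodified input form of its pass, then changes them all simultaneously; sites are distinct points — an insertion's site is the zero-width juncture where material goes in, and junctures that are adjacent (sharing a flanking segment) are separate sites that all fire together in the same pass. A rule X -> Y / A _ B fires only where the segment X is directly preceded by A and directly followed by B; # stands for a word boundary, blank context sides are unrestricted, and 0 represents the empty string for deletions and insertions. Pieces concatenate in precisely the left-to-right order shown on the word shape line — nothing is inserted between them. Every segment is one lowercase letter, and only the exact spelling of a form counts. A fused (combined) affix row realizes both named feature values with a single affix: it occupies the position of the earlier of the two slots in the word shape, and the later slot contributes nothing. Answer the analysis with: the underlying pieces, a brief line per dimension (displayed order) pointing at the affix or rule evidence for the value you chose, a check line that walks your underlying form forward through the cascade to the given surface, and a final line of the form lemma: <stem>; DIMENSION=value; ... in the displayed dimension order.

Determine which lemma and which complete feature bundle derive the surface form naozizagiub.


underlying: naos-iza-ki-ub
RANK=ma - signalled by the affix -ki
TOR=ma - signalled by the affix -iza
CASE=ra - signalled by the affix -ub
check: naosizakiub -> naozizagiub
lemma: naos; RANK=ma; TOR=ma; CASE=ra


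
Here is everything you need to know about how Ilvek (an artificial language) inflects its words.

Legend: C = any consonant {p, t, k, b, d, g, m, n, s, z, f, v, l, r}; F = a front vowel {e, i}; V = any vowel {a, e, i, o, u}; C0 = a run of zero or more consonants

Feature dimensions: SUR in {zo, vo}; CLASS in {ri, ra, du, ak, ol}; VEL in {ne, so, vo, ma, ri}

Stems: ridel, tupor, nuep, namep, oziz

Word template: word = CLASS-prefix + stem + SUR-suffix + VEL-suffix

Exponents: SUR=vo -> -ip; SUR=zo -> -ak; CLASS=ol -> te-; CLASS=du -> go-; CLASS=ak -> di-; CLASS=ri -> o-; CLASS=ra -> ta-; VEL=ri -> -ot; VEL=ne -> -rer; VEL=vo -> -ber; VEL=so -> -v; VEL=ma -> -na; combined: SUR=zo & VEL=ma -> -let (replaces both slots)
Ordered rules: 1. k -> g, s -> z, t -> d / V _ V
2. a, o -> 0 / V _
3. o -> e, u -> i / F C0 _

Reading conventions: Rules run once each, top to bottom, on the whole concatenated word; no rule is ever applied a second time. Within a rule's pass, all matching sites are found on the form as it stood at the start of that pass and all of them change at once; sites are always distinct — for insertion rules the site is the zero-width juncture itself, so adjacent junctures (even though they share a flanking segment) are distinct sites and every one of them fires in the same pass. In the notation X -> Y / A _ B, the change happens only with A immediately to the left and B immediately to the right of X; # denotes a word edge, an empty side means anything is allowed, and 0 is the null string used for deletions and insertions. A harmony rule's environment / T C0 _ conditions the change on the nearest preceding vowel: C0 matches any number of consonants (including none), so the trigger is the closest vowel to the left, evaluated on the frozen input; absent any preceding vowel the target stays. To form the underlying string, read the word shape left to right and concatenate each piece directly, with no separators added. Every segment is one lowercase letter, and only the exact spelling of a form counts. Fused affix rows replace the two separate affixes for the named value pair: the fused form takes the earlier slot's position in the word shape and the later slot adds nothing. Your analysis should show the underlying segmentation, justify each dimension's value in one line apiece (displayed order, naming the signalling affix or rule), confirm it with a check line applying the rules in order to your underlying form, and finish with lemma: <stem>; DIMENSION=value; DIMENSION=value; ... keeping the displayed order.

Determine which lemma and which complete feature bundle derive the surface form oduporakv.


underlying: o-tupor-ak-v
SUR=zo - signalled by the affix -ak
CLASS=ri - signalled by the affix o-
VEL=so - signalled by the affix -v
check: otuporakv -> oduporakv -> oduporakv -> oduporakv
lemma: tupor; SUR=zo; CLASS=ri; VEL=so


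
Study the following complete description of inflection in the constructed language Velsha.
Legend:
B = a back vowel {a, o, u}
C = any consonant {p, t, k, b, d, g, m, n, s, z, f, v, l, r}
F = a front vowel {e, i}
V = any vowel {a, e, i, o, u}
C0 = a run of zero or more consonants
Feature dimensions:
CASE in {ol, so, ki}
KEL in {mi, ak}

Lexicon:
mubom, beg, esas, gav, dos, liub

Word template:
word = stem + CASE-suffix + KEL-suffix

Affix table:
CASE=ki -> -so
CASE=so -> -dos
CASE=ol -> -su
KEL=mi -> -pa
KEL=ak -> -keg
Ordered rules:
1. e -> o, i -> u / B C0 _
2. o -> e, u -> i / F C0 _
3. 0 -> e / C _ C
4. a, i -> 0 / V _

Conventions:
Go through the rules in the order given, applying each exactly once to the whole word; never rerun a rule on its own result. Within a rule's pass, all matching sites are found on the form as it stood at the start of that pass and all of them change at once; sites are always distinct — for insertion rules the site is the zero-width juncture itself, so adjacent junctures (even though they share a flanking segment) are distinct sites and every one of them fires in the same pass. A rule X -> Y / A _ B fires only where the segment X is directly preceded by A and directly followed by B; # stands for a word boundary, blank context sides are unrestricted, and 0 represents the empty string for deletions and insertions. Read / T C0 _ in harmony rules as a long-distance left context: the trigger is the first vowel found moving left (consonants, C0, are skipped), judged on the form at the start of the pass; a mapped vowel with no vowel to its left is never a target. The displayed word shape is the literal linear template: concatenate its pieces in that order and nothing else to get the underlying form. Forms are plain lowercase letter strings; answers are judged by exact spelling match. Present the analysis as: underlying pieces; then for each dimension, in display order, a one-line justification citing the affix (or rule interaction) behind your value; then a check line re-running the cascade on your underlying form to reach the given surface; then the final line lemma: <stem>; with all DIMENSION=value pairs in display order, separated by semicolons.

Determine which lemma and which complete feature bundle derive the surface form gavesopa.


underlying: gav-so-pa
CASE=ki - signalled by the affix -so
KEL=mi - signalled by the affix -pa
check: gavsopa -> gavsopa -> gavsopa -> gavesopa -> gavesopa
lemma: gav; CASE=ki; KEL=mi


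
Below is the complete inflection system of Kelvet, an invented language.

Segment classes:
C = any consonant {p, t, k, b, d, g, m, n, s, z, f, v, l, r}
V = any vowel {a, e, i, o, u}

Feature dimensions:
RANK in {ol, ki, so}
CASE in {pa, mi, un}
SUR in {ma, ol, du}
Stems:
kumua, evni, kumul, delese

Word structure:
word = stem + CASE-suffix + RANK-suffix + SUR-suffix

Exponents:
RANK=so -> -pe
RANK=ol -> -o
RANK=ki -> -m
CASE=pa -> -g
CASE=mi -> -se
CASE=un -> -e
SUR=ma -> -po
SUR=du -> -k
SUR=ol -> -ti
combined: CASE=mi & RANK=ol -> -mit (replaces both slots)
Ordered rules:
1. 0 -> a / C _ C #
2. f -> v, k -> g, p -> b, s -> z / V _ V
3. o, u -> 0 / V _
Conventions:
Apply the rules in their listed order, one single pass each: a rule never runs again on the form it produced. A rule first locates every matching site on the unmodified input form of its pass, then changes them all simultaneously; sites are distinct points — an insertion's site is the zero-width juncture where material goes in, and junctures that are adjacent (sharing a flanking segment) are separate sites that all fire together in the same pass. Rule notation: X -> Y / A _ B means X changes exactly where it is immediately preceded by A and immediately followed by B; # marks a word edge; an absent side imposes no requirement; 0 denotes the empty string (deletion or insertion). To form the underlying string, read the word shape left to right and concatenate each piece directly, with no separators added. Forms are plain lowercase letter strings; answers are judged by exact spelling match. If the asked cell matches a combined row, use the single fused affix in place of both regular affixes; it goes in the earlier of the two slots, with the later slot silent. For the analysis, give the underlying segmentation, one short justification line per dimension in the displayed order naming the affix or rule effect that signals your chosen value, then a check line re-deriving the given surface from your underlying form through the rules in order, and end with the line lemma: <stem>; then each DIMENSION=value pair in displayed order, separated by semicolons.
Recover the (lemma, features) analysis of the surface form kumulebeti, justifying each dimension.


underlying: kumul-e-pe-ti
RANK=so - signalled by the affix -pe
CASE=un - signalled by the affix -e
SUR=ol - signalled by the affix -ti
check: kumulepeti -> kumulepeti -> kumulebeti -> kumulebeti
lemma: kumul; RANK=so; CASE=un; SUR=ol


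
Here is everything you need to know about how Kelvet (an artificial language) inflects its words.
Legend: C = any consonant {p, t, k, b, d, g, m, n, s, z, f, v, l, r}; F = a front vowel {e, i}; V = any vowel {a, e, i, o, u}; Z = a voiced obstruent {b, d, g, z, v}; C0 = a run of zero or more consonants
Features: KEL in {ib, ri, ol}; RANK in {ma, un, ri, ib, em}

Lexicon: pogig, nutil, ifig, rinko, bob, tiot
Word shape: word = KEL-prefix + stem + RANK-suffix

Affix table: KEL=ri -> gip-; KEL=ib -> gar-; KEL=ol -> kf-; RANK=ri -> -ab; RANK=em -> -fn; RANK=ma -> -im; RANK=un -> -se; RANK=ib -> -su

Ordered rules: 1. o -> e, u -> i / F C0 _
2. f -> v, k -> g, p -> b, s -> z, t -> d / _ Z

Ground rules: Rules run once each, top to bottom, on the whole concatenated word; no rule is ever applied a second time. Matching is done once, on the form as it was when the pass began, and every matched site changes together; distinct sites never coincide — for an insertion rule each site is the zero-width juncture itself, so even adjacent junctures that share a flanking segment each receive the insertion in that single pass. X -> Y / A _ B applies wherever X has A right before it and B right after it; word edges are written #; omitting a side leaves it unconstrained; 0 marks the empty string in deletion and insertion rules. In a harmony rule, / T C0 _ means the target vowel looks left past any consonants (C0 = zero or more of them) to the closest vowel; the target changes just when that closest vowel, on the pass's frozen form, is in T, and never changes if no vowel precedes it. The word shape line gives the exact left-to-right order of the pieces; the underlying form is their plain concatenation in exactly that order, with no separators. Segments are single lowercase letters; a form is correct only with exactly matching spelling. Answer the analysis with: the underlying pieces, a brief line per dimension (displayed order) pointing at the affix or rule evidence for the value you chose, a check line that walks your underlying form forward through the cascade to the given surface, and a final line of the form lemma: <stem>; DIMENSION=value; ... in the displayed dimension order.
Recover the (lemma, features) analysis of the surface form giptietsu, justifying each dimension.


underlying: gip-tiot-su
KEL=ri - signalled by the affix gip-
RANK=ib - signalled by the affix -su
check: giptiotsu -> giptietsu -> giptietsu
lemma: tiot; KEL=ri; RANK=ib


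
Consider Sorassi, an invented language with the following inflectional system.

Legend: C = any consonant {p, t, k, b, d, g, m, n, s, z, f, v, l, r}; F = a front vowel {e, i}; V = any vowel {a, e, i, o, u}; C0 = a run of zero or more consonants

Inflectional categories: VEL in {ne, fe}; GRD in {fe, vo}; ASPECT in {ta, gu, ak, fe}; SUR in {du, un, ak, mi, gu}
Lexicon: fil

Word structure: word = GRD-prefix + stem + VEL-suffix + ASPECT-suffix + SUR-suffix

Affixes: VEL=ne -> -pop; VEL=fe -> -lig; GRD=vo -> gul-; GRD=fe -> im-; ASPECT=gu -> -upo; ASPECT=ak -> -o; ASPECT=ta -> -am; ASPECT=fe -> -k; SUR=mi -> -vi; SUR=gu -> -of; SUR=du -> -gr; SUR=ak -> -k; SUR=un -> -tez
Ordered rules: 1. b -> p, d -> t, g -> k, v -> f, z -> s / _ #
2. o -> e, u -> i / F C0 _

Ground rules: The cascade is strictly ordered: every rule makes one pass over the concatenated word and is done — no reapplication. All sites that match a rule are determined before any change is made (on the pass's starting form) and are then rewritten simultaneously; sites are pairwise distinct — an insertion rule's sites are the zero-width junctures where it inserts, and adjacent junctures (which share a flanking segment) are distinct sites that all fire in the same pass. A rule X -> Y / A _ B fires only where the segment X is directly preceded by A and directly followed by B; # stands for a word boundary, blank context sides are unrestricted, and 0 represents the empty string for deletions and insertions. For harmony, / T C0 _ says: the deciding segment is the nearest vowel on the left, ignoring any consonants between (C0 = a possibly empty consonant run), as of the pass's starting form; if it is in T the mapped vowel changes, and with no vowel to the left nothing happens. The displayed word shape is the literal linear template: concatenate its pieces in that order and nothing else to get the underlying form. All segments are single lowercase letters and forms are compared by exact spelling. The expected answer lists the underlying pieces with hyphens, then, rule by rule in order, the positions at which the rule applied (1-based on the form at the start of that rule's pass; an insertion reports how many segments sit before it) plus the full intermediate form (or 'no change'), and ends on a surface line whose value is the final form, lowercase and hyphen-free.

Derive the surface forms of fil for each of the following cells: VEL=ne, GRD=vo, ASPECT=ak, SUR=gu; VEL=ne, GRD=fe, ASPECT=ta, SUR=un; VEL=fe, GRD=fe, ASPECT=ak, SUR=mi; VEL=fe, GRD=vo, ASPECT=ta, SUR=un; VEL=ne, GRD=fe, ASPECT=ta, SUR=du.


cell VEL=ne, GRD=vo, ASPECT=ak, SUR=gu:
underlying: gul-fil-pop-o-of
1. b -> p, d -> t, g -> k, v -> f, z -> s / _ #: no change
2. o -> e, u -> i / F C0 _: fires at position(s) 8: gulfilpepoof
surface: gulfilpepoof

cell VEL=ne, GRD=fe, ASPECT=ta, SUR=un:
underlying: im-fil-pop-am-tez
1. b -> p, d -> t, g -> k, v -> f, z -> s / _ #: fires at position(s) 13: imfilpopamtes
2. o -> e, u -> i / F C0 _: fires at position(s) 7: imfilpepamtes
surface: imfilpepamtes

cell VEL=fe, GRD=fe, ASPECT=ak, SUR=mi:
underlying: im-fil-lig-o-vi
1. b -> p, d -> t, g -> k, v -> f, z -> s / _ #: no change
2. o -> e, u -> i / F C0 _: fires at position(s) 9: imfilligevi
surface: imfilligevi

cell VEL=fe, GRD=vo, ASPECT=ta, SUR=un:
underlying: gul-fil-lig-am-tez
1. b -> p, d -> t, g -> k, v -> f, z -> s / _ #: fires at position(s) 14: gulfilligamtes
2. o -> e, u -> i / F C0 _: no change
surface: gulfilligamtes

cell VEL=ne, GRD=fe, ASPECT=ta, SUR=du:
underlying: im-fil-pop-am-gr
1. b -> p, d -> t, g -> k, v -> f, z -> s / _ #: no change
2. o -> e, u -> i / F C0 _: fires at position(s) 7: imfilpepamgr
surface: imfilpepamgr


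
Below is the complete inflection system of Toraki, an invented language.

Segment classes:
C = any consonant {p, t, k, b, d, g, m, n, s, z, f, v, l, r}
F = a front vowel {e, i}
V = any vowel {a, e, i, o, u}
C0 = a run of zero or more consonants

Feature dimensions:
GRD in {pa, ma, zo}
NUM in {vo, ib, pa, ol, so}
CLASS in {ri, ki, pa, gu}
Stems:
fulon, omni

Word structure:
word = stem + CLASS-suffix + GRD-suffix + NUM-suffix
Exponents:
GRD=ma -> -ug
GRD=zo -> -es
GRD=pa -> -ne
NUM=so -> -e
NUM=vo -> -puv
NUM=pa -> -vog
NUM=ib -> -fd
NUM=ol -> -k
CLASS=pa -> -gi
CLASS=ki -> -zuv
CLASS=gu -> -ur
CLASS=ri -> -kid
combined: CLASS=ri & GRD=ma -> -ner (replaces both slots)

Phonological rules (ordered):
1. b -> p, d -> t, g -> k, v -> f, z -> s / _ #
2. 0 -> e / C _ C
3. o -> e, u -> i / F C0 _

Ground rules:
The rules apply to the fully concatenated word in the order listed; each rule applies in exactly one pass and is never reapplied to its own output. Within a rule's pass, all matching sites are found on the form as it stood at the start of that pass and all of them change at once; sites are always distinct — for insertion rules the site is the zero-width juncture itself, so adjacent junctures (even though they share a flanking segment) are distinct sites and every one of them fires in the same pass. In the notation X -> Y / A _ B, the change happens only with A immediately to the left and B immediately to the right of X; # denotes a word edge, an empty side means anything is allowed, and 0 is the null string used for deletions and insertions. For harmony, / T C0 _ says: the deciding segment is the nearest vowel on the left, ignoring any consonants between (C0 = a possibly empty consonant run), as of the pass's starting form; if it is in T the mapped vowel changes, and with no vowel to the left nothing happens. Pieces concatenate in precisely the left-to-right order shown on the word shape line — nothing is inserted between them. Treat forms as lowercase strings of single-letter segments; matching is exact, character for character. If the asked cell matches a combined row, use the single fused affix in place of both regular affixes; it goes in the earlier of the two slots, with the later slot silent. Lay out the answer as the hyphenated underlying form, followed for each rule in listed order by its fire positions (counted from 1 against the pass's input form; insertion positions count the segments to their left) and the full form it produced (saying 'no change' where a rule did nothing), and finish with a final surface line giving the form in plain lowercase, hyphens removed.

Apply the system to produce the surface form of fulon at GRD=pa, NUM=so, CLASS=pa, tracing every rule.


underlying: fulon-gi-ne-e
1. b -> p, d -> t, g -> k, v -> f, z -> s / _ #: no change
2. 0 -> e / C _ C: inserts after position(s) 5: fuloneginee
3. o -> e, u -> i / F C0 _: no change
surface: fuloneginee


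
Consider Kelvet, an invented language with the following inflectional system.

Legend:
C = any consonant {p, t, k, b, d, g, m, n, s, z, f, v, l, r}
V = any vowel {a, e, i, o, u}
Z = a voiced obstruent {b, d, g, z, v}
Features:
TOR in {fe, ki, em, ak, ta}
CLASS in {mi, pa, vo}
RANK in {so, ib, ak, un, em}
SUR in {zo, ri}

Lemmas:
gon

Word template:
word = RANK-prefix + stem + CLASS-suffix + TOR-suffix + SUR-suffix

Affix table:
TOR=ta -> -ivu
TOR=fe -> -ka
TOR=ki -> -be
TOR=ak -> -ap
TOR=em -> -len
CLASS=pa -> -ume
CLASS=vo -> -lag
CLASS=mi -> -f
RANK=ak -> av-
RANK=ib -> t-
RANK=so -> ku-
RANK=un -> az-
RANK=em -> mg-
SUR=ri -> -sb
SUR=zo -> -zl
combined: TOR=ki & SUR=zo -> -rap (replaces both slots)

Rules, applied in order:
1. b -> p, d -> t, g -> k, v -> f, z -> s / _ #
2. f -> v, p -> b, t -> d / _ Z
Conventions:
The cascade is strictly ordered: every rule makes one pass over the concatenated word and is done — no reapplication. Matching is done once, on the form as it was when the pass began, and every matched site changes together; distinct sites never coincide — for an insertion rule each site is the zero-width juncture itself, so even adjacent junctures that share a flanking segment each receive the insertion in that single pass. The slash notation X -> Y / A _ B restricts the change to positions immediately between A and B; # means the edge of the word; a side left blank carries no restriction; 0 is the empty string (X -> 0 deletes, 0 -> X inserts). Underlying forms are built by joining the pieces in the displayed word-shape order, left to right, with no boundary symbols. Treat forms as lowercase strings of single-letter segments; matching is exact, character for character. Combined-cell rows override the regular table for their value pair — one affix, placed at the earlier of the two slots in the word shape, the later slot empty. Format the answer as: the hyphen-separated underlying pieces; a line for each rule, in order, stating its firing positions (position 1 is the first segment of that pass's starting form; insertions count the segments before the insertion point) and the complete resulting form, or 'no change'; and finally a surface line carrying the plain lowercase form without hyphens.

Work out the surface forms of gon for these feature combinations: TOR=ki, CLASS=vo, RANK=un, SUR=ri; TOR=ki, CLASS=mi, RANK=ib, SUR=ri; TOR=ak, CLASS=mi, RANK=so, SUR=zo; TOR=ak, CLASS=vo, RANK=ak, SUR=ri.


cell TOR=ki, CLASS=vo, RANK=un, SUR=ri:
underlying: az-gon-lag-be-sb
1. b -> p, d -> t, g -> k, v -> f, z -> s / _ #: fires at position(s) 12: azgonlagbesp
2. f -> v, p -> b, t -> d / _ Z: no change
surface: azgonlagbesp

cell TOR=ki, CLASS=mi, RANK=ib, SUR=ri:
underlying: t-gon-f-be-sb
1. b -> p, d -> t, g -> k, v -> f, z -> s / _ #: fires at position(s) 9: tgonfbesp
2. f -> v, p -> b, t -> d / _ Z: fires at position(s) 1, 5: dgonvbesp
surface: dgonvbesp

cell TOR=ak, CLASS=mi, RANK=so, SUR=zo:
underlying: ku-gon-f-ap-zl
1. b -> p, d -> t, g -> k, v -> f, z -> s / _ #: no change
2. f -> v, p -> b, t -> d / _ Z: fires at position(s) 8: kugonfabzl
surface: kugonfabzl

cell TOR=ak, CLASS=vo, RANK=ak, SUR=ri:
underlying: av-gon-lag-ap-sb
1. b -> p, d -> t, g -> k, v -> f, z -> s / _ #: fires at position(s) 12: avgonlagapsp
2. f -> v, p -> b, t -> d / _ Z: no change
surface: avgonlagapsp


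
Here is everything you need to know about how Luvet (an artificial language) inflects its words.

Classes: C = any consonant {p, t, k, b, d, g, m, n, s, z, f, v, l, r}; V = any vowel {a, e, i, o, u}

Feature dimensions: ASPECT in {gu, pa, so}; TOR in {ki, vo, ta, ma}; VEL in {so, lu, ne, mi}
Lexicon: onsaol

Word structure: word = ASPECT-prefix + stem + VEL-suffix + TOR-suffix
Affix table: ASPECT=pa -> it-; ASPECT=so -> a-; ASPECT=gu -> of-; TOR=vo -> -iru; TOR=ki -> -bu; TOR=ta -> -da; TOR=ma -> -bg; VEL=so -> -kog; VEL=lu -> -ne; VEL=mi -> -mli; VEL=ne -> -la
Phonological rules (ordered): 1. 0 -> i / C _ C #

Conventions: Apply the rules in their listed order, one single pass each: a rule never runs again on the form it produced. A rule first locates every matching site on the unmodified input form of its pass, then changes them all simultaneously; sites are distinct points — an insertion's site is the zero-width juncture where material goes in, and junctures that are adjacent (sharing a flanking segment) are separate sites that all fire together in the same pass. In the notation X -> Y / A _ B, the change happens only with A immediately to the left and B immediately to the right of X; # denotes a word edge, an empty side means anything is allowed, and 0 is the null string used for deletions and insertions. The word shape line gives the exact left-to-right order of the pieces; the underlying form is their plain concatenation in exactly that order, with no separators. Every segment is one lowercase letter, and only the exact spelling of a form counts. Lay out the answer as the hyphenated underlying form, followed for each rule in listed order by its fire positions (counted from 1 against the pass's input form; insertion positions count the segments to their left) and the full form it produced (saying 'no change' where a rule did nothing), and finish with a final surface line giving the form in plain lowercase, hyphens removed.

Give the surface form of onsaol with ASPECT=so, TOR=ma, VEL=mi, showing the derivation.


underlying: a-onsaol-mli-bg
1. 0 -> i / C _ C #: inserts after position(s) 11: aonsaolmlibig
surface: aonsaolmlibig
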